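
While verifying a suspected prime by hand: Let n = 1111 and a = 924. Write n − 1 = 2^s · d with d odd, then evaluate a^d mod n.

44

n − 1 = 1110 = 2^1 · 555, so s = 1 and d = 555.
By repeated squaring, 924^555 ≡ 44 (mod 1111).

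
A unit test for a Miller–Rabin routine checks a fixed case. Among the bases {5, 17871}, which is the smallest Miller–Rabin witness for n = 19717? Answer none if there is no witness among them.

n − 1 = 19716 = 2^2 · 4929, so s = 2 and d = 4929.
Base 5: x_0 = 5^4929 mod 19717 = 7106. x_0 is neither 1 nor 19716, so continue squaring. x_1 = 7106^2 mod 19717 = 19716. x_1 ≡ −1, so 5 is not a witness.
Base 17871: x_0 = 17871^4929 mod 19717 = 12611. x_0 is neither 1 nor 19716, so continue squaring. x_1 = 12611^2 mod 19717 = 19716. x_1 ≡ −1, so 17871 is not a witness.
No listed base is a witness for 19717.

none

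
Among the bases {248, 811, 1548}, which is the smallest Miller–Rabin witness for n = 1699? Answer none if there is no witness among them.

none

n − 1 = 1698 = 2^1 · 849, so s = 1 and d = 849.
Base 248: x_0 = 248^849 mod 1699 = 1. x_0 = 1, so 248 is not a witness.
Base 811: x_0 = 811^849 mod 1699 = 1698. x_0 = 1698 ≡ −1, so 811 is not a witness.
Base 1548: x_0 = 1548^849 mod 1699 = 1. x_0 = 1, so 1548 is not a witness.
No listed base is a witness for 1699.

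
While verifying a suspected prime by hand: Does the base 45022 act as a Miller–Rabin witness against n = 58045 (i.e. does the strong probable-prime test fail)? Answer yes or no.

yes

n − 1 = 58044 = 2^2 · 14511, so s = 2 and d = 14511.
Repeated squaring mod 58045: 45022^1 ≡ 45022, 45022^2 ≡ 49084, 45022^4 ≡ 23286, 45022^8 ≡ 39451, 45022^16 ≡ 20816, 45022^32 ≡ 57976, 45022^64 ≡ 4761, 45022^128 ≡ 29571, 45022^256 ≡ 54161, 45022^512 ≡ 51801, 45022^1024 ≡ 39341, 45022^2048 ≡ 2401, 45022^4096 ≡ 18346, 45022^8192 ≡ 30806.
14511 = 8192 + 4096 + 2048 + 128 + 32 + 8 + 4 + 2 + 1, so 45022^14511 ≡ 30806·18346·2401·29571·57976·39451·23286·49084·45022 ≡ 7658 (mod 58045).
x_0 = 45022^14511 mod 58045 = 7658.
x_0 is neither 1 nor 58044, so continue squaring.
x_1 = 7658^2 mod 58045 = 19514.
Reached i = s−1 = 1 without hitting −1: 45022 is a Miller–Rabin witness and 58045 is composite.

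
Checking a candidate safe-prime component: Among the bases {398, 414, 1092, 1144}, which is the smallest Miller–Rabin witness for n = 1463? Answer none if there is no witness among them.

n − 1 = 1462 = 2^1 · 731, so s = 1 and d = 731.
Base 398: x_0 = 398^731 mod 1463 = 398. x_0 ∉ {1, 1462} and s = 1, so 398 is a Miller–Rabin witness and 1463 is composite.
Base 414: x_0 = 414^731 mod 1463 = 953. x_0 ∉ {1, 1462} and s = 1, so 414 is a Miller–Rabin witness and 1463 is composite.
Base 1092: x_0 = 1092^731 mod 1463 = 784. x_0 ∉ {1, 1462} and s = 1, so 1092 is a Miller–Rabin witness and 1463 is composite.
Base 1144: x_0 = 1144^731 mod 1463 = 187. x_0 ∉ {1, 1462} and s = 1, so 1144 is a Miller–Rabin witness and 1463 is composite.
The smallest witness among the given bases is 398.

398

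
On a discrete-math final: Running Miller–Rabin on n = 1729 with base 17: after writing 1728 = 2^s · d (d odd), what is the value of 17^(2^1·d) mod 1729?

n − 1 = 1728 = 2^6 · 27, so s = 6 and d = 27.
x_0 = 17^27 mod 1729 = 818.
x_1 = 818^2 mod 1729 = 1.

1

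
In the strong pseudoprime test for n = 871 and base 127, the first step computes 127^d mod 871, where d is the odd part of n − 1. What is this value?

64

n − 1 = 870 = 2^1 · 435, so s = 1 and d = 435.
Repeated squaring mod 871: 127^1 ≡ 127, 127^2 ≡ 451, 127^4 ≡ 458, 127^8 ≡ 724, 127^16 ≡ 705, 127^32 ≡ 555, 127^64 ≡ 562, 127^128 ≡ 542, 127^256 ≡ 237.
435 = 256 + 128 + 32 + 16 + 2 + 1, so 127^435 ≡ 237·542·555·705·451·127 ≡ 64 (mod 871).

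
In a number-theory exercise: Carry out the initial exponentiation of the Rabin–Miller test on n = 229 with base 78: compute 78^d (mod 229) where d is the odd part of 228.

228

n − 1 = 228 = 2^2 · 57, so s = 2 and d = 57.
Repeated squaring mod 229: 78^1 ≡ 78, 78^2 ≡ 130, 78^4 ≡ 183, 78^8 ≡ 55, 78^16 ≡ 48, 78^32 ≡ 14.
57 = 32 + 16 + 8 + 1, so 78^57 ≡ 14·48·55·78 ≡ 228 (mod 229).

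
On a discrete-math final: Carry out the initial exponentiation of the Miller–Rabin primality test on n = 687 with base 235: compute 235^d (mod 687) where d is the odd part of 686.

223

n − 1 = 686 = 2^1 · 343, so s = 1 and d = 343.
Repeated squaring mod 687: 235^1 ≡ 235, 235^2 ≡ 265, 235^4 ≡ 151, 235^8 ≡ 130, 235^16 ≡ 412, 235^32 ≡ 55, 235^64 ≡ 277, 235^128 ≡ 472, 235^256 ≡ 196.
343 = 256 + 64 + 16 + 4 + 2 + 1, so 235^343 ≡ 196·277·412·151·265·235 ≡ 223 (mod 687).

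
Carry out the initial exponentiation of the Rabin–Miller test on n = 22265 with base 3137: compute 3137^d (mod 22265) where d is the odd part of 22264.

653

n − 1 = 22264 = 2^3 · 2783, so s = 3 and d = 2783.
By repeated squaring, 3137^2783 ≡ 653 (mod 22265).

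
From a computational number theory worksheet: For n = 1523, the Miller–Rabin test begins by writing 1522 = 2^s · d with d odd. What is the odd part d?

761

Halving: 1522 → 761; 761 is odd.
So 1522 = 2^1 · 761.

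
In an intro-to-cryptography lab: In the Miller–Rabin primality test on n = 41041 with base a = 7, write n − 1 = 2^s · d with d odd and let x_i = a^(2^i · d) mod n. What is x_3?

29316

n − 1 = 41040 = 2^4 · 2565, so s = 4 and d = 2565.
By repeated squaring, 7^2565 ≡ 1022 (mod 41041).
x_0 = 1022.
x_1 = 1022^2 mod 41041 = 18459.
x_2 = 18459^2 mod 41041 = 12299.
x_3 = 12299^2 mod 41041 = 29316.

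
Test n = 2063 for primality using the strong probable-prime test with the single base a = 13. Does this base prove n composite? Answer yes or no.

n − 1 = 2062 = 2^1 · 1031, so s = 1 and d = 1031.
Repeated squaring mod 2063: 13^1 ≡ 13, 13^2 ≡ 169, 13^4 ≡ 1742, 13^8 ≡ 1954, 13^16 ≡ 1566, 13^32 ≡ 1512, 13^64 ≡ 340, 13^128 ≡ 72, 13^256 ≡ 1058, 13^512 ≡ 1218, 13^1024 ≡ 227.
1031 = 1024 + 4 + 2 + 1, so 13^1031 ≡ 227·1742·169·13 ≡ 1 (mod 2063).
x_0 = 13^1031 mod 2063 = 1.
x_0 = 1, so 13 is not a witness.

no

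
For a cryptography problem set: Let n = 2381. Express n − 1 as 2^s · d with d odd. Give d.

Halving: 2380 → 1190 → 595; 595 is odd.
So 2380 = 2^2 · 595.

595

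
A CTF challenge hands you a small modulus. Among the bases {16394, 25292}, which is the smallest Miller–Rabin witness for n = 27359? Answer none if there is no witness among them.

16394

n − 1 = 27358 = 2^1 · 13679, so s = 1 and d = 13679.
Base 16394: x_0 = 16394^13679 mod 27359 = 8060. x_0 ∉ {1, 27358} and s = 1, so 16394 is a Miller–Rabin witness and 27359 is composite.
Base 25292: x_0 = 25292^13679 mod 27359 = 16105. x_0 ∉ {1, 27358} and s = 1, so 25292 is a Miller–Rabin witness and 27359 is composite.
The smallest witness among the given bases is 16394.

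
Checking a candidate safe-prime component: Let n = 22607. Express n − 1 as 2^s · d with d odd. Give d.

Halving: 22606 → 11303; 11303 is odd.
So 22606 = 2^1 · 11303.

11303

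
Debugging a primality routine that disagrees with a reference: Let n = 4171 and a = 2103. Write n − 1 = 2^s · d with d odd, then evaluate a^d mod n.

n − 1 = 4170 = 2^1 · 2085, so s = 1 and d = 2085.
2103^2085 mod 4171 = 2999.

2999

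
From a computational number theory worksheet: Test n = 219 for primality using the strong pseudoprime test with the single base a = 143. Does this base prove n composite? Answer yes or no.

n − 1 = 218 = 2^1 · 109, so s = 1 and d = 109.
By repeated squaring, 143^109 ≡ 143 (mod 219).
x_0 = 143^109 mod 219 = 143.
x_0 ∉ {1, 218} and s = 1, so 143 is a Miller–Rabin witness and 219 is composite.

yes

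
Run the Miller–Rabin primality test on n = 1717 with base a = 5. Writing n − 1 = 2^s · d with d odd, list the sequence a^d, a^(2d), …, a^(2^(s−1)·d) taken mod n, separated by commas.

n − 1 = 1716 = 2^2 · 429, so s = 2 and d = 429.
x_0 = 5^429 mod 1717 = 1635.
x_1 = 1635^2 mod 1717 = 1573.

1635, 1573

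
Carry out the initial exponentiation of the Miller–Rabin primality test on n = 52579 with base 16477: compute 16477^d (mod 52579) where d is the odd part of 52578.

1

n − 1 = 52578 = 2^1 · 26289, so s = 1 and d = 26289.
16477^26289 mod 52579 = 1.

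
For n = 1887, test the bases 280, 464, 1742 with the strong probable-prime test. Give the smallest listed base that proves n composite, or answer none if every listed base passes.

280

n − 1 = 1886 = 2^1 · 943, so s = 1 and d = 943.
Base 280: x_0 = 280^943 mod 1887 = 1579. x_0 ∉ {1, 1886} and s = 1, so 280 is a Miller–Rabin witness and 1887 is composite.
Base 464: x_0 = 464^943 mod 1887 = 1724. x_0 ∉ {1, 1886} and s = 1, so 464 is a Miller–Rabin witness and 1887 is composite.
Base 1742: x_0 = 1742^943 mod 1887 = 1817. x_0 ∉ {1, 1886} and s = 1, so 1742 is a Miller–Rabin witness and 1887 is composite.
The smallest witness among the given bases is 280.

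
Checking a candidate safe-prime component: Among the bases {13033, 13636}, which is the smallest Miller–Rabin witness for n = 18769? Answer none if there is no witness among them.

n − 1 = 18768 = 2^4 · 1173, so s = 4 and d = 1173.
Base 13033: x_0 = 13033^1173 mod 18769 = 18768. x_0 = 18768 ≡ −1, so 13033 is not a witness.
Base 13636: x_0 = 13636^1173 mod 18769 = 3837. x_0 is neither 1 nor 18768, so continue squaring. x_1 = 3837^2 mod 18769 = 7673. x_2 = 7673^2 mod 18769 = 15345. x_3 = 15345^2 mod 18769 = 11920. Reached i = s−1 = 3 without hitting −1: 13636 is a Miller–Rabin witness and 18769 is composite.
The smallest witness among the given bases is 13636.

13636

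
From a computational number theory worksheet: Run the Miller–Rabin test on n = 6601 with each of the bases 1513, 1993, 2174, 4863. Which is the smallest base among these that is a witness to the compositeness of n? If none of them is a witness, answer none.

none

n − 1 = 6600 = 2^3 · 825, so s = 3 and d = 825.
Base 1513: x_0 = 1513^825 mod 6601 = 1. x_0 = 1, so 1513 is not a witness.
Base 1993: x_0 = 1993^825 mod 6601 = 6600. x_0 = 6600 ≡ −1, so 1993 is not a witness.
Base 2174: x_0 = 2174^825 mod 6601 = 1. x_0 = 1, so 2174 is not a witness.
Base 4863: x_0 = 4863^825 mod 6601 = 6600. x_0 = 6600 ≡ −1, so 4863 is not a witness.
No listed base is a witness for 6601.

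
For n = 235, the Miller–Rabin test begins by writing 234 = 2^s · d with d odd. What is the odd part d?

Halving: 234 → 117; 117 is odd.
So 234 = 2^1 · 117.

117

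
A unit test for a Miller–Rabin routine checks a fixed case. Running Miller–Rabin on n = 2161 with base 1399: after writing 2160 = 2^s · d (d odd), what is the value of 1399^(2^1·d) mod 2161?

n − 1 = 2160 = 2^4 · 135, so s = 4 and d = 135.
x_0 = 1399^135 mod 2161 = 2014.
x_1 = 2014^2 mod 2161 = 2160.

2160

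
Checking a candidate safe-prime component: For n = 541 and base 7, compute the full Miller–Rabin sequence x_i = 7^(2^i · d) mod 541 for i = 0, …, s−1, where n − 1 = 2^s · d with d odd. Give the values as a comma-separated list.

n − 1 = 540 = 2^2 · 135, so s = 2 and d = 135.
x_0 = 7^135 mod 541 = 540.
x_1 = 540^2 mod 541 = 1.

540, 1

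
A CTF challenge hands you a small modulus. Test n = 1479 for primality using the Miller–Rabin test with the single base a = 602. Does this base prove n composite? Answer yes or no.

n − 1 = 1478 = 2^1 · 739, so s = 1 and d = 739.
x_0 = 602^739 mod 1479 = 122.
x_0 ∉ {1, 1478} and s = 1, so 602 is a Miller–Rabin witness and 1479 is composite.

yes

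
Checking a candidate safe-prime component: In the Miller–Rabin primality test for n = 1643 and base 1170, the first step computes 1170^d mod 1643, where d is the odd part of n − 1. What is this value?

n − 1 = 1642 = 2^1 · 821, so s = 1 and d = 821.
1170^821 mod 1643 = 302.

302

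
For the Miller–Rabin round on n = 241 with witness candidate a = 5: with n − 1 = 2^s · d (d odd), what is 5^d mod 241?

n − 1 = 240 = 2^4 · 15, so s = 4 and d = 15.
5^15 mod 241 = 211.

211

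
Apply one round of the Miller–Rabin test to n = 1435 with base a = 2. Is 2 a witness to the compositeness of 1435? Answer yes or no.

yes

n − 1 = 1434 = 2^1 · 717, so s = 1 and d = 717.
Repeated squaring mod 1435: 2^1 ≡ 2, 2^2 ≡ 4, 2^4 ≡ 16, 2^8 ≡ 256, 2^16 ≡ 961, 2^32 ≡ 816, 2^64 ≡ 16, 2^128 ≡ 256, 2^256 ≡ 961, 2^512 ≡ 816.
717 = 512 + 128 + 64 + 8 + 4 + 1, so 2^717 ≡ 816·256·16·256·16·2 ≡ 897 (mod 1435).
x_0 = 2^717 mod 1435 = 897.
x_0 ∉ {1, 1434} and s = 1, so 2 is a Miller–Rabin witness and 1435 is composite.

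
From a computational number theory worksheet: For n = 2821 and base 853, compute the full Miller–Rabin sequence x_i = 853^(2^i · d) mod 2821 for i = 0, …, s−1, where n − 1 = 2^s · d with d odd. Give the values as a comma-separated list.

125, 1520

n − 1 = 2820 = 2^2 · 705, so s = 2 and d = 705.
x_0 = 853^705 mod 2821 = 125.
x_1 = 125^2 mod 2821 = 1520.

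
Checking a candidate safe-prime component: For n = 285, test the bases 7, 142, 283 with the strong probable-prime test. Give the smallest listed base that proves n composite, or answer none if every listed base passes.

n − 1 = 284 = 2^2 · 71, so s = 2 and d = 71.
Base 7: x_0 = 7^71 mod 285 = 163. x_0 is neither 1 nor 284, so continue squaring. x_1 = 163^2 mod 285 = 64. Reached i = s−1 = 1 without hitting −1: 7 is a Miller–Rabin witness and 285 is composite.
Base 142: x_0 = 142^71 mod 285 = 283. x_0 is neither 1 nor 284, so continue squaring. x_1 = 283^2 mod 285 = 4. Reached i = s−1 = 1 without hitting −1: 142 is a Miller–Rabin witness and 285 is composite.
Base 283: x_0 = 283^71 mod 285 = 142. x_0 is neither 1 nor 284, so continue squaring. x_1 = 142^2 mod 285 = 214. Reached i = s−1 = 1 without hitting −1: 283 is a Miller–Rabin witness and 285 is composite.
The smallest witness among the given bases is 7.

7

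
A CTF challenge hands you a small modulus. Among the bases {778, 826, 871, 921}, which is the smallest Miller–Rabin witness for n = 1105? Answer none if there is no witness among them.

n − 1 = 1104 = 2^4 · 69, so s = 4 and d = 69.
Base 778: x_0 = 778^69 mod 1105 = 268. x_0 is neither 1 nor 1104, so continue squaring. x_1 = 268^2 mod 1105 = 1104. x_1 ≡ −1, so 778 is not a witness.
Base 826: x_0 = 826^69 mod 1105 = 346. x_0 is neither 1 nor 1104, so continue squaring. x_1 = 346^2 mod 1105 = 376. x_2 = 376^2 mod 1105 = 1041. x_3 = 1041^2 mod 1105 = 781. Reached i = s−1 = 3 without hitting −1: 826 is a Miller–Rabin witness and 1105 is composite.
Base 871: x_0 = 871^69 mod 1105 = 871. x_0 is neither 1 nor 1104, so continue squaring. x_1 = 871^2 mod 1105 = 611. x_2 = 611^2 mod 1105 = 936. x_3 = 936^2 mod 1105 = 936. Reached i = s−1 = 3 without hitting −1: 871 is a Miller–Rabin witness and 1105 is composite.
Base 921: x_0 = 921^69 mod 1105 = 736. x_0 is neither 1 nor 1104, so continue squaring. x_1 = 736^2 mod 1105 = 246. x_2 = 246^2 mod 1105 = 846. x_3 = 846^2 mod 1105 = 781. Reached i = s−1 = 3 without hitting −1: 921 is a Miller–Rabin witness and 1105 is composite.
The smallest witness among the given bases is 826.

826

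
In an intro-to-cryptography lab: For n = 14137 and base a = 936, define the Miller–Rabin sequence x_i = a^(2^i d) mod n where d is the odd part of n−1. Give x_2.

n − 1 = 14136 = 2^3 · 1767, so s = 3 and d = 1767.
By repeated squaring, 936^1767 ≡ 13440 (mod 14137).
x_0 = 13440.
x_1 = 13440^2 mod 14137 = 5151.
x_2 = 5151^2 mod 14137 = 11789.

11789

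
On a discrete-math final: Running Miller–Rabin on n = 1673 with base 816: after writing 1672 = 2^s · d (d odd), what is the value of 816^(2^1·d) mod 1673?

452

n − 1 = 1672 = 2^3 · 209, so s = 3 and d = 209.
x_0 = 816^209 mod 1673 = 807.
x_1 = 807^2 mod 1673 = 452.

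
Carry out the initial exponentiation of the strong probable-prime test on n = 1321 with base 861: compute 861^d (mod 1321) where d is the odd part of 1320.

1086

n − 1 = 1320 = 2^3 · 165, so s = 3 and d = 165.
By repeated squaring, 861^165 ≡ 1086 (mod 1321).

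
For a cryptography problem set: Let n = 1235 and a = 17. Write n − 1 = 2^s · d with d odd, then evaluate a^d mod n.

842

n − 1 = 1234 = 2^1 · 617, so s = 1 and d = 617.
17^617 mod 1235 = 842.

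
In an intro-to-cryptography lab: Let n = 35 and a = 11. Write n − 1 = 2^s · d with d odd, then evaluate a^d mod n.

16

n − 1 = 34 = 2^1 · 17, so s = 1 and d = 17.
Repeated squaring mod 35: 11^1 ≡ 11, 11^2 ≡ 16, 11^4 ≡ 11, 11^8 ≡ 16, 11^16 ≡ 11.
17 = 16 + 1, so 11^17 ≡ 11·11 ≡ 16 (mod 35).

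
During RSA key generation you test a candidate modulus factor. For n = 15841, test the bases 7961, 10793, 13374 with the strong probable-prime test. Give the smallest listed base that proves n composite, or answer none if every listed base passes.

n − 1 = 15840 = 2^5 · 495, so s = 5 and d = 495.
Base 7961: x_0 = 7961^495 mod 15841 = 1. x_0 = 1, so 7961 is not a witness.
Base 10793: x_0 = 10793^495 mod 15841 = 6852. x_0 is neither 1 nor 15840, so continue squaring. x_1 = 6852^2 mod 15841 = 13021. x_2 = 13021^2 mod 15841 = 218. x_3 = 218^2 mod 15841 = 1. x_3 = 1 but x_2 ≠ ±1, a nontrivial square root of 1 — 10793 is a witness and 15841 is composite.
Base 13374: x_0 = 13374^495 mod 15841 = 8989. x_0 is neither 1 nor 15840, so continue squaring. x_1 = 8989^2 mod 15841 = 13021. x_2 = 13021^2 mod 15841 = 218. x_3 = 218^2 mod 15841 = 1. x_3 = 1 but x_2 ≠ ±1, a nontrivial square root of 1 — 13374 is a witness and 15841 is composite.
The smallest witness among the given bases is 10793.

10793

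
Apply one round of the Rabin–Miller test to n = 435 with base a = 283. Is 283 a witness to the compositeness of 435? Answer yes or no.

n − 1 = 434 = 2^1 · 217, so s = 1 and d = 217.
Repeated squaring mod 435: 283^1 ≡ 283, 283^2 ≡ 49, 283^4 ≡ 226, 283^8 ≡ 181, 283^16 ≡ 136, 283^32 ≡ 226, 283^64 ≡ 181, 283^128 ≡ 136.
217 = 128 + 64 + 16 + 8 + 1, so 283^217 ≡ 136·181·136·181·283 ≡ 28 (mod 435).
x_0 = 283^217 mod 435 = 28.
x_0 ∉ {1, 434} and s = 1, so 283 is a Miller–Rabin witness and 435 is composite.

yes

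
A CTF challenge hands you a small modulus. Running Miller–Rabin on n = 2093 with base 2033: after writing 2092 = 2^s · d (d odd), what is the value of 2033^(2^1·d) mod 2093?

1780

n − 1 = 2092 = 2^2 · 523, so s = 2 and d = 523.
Repeated squaring mod 2093: 2033^1 ≡ 2033, 2033^2 ≡ 1507, 2033^4 ≡ 144, 2033^8 ≡ 1899, 2033^16 ≡ 2055, 2033^32 ≡ 1444, 2033^64 ≡ 508, 2033^128 ≡ 625, 2033^256 ≡ 1327, 2033^512 ≡ 716.
523 = 512 + 8 + 2 + 1, so 2033^523 ≡ 716·1899·1507·2033 ≡ 164 (mod 2093).
x_0 = 164.
x_1 = 164^2 mod 2093 = 1780.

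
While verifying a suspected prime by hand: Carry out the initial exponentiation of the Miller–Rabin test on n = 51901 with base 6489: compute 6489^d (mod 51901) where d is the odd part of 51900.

n − 1 = 51900 = 2^2 · 12975, so s = 2 and d = 12975.
6489^12975 mod 51901 = 27006.

27006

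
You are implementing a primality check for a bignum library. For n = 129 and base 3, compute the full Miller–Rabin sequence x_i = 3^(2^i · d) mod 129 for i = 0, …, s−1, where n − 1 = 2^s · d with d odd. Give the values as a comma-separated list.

3, 9, 81, 111, 66, 99, 126

n − 1 = 128 = 2^7 · 1, so s = 7 and d = 1.
x_0 = 3^1 mod 129 = 3.
x_1 = 3^2 mod 129 = 9.
x_2 = 9^2 mod 129 = 81.
x_3 = 81^2 mod 129 = 111.
x_4 = 111^2 mod 129 = 66.
x_5 = 66^2 mod 129 = 99.
x_6 = 99^2 mod 129 = 126.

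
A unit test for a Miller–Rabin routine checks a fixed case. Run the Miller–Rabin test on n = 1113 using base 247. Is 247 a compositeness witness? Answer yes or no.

yes

n − 1 = 1112 = 2^3 · 139, so s = 3 and d = 139.
Repeated squaring mod 1113: 247^1 ≡ 247, 247^2 ≡ 907, 247^4 ≡ 142, 247^8 ≡ 130, 247^16 ≡ 205, 247^32 ≡ 844, 247^64 ≡ 16, 247^128 ≡ 256.
139 = 128 + 8 + 2 + 1, so 247^139 ≡ 256·130·907·247 ≡ 856 (mod 1113).
x_0 = 247^139 mod 1113 = 856.
x_0 is neither 1 nor 1112, so continue squaring.
x_1 = 856^2 mod 1113 = 382.
x_2 = 382^2 mod 1113 = 121.
Reached i = s−1 = 2 without hitting −1: 247 is a Miller–Rabin witness and 1113 is composite.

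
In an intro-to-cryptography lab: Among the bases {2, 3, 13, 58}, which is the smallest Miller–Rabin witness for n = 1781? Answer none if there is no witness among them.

n − 1 = 1780 = 2^2 · 445, so s = 2 and d = 445.
Base 2: x_0 = 2^445 mod 1781 = 951. x_0 is neither 1 nor 1780, so continue squaring. x_1 = 951^2 mod 1781 = 1434. Reached i = s−1 = 1 without hitting −1: 2 is a Miller–Rabin witness and 1781 is composite.
Base 3: x_0 = 3^445 mod 1781 = 1056. x_0 is neither 1 nor 1780, so continue squaring. x_1 = 1056^2 mod 1781 = 230. Reached i = s−1 = 1 without hitting −1: 3 is a Miller–Rabin witness and 1781 is composite.
Base 13: x_0 = 13^445 mod 1781 = 637. x_0 is neither 1 nor 1780, so continue squaring. x_1 = 637^2 mod 1781 = 1482. Reached i = s−1 = 1 without hitting −1: 13 is a Miller–Rabin witness and 1781 is composite.
Base 58: x_0 = 58^445 mod 1781 = 71. x_0 is neither 1 nor 1780, so continue squaring. x_1 = 71^2 mod 1781 = 1479. Reached i = s−1 = 1 without hitting −1: 58 is a Miller–Rabin witness and 1781 is composite.
The smallest witness among the given bases is 2.

2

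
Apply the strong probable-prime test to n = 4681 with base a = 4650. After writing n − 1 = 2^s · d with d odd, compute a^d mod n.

n − 1 = 4680 = 2^3 · 585, so s = 3 and d = 585.
4650^585 mod 4681 = 3565.

3565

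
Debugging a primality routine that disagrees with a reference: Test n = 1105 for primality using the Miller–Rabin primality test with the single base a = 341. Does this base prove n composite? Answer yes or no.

n − 1 = 1104 = 2^4 · 69, so s = 4 and d = 69.
By repeated squaring, 341^69 ≡ 1 (mod 1105).
x_0 = 341^69 mod 1105 = 1.
x_0 = 1, so 341 is not a witness.

no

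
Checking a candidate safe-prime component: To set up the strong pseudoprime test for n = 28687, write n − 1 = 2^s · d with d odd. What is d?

Halving: 28686 → 14343; 14343 is odd.
So 28686 = 2^1 · 14343.

14343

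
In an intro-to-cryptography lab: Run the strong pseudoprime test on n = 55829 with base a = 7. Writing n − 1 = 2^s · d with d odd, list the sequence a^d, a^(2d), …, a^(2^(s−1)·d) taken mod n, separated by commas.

n − 1 = 55828 = 2^2 · 13957, so s = 2 and d = 13957.
x_0 = 7^13957 mod 55829 = 55828.
x_1 = 55828^2 mod 55829 = 1.

55828, 1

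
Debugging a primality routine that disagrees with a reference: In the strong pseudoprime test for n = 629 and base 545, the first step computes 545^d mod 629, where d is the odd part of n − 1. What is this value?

n − 1 = 628 = 2^2 · 157, so s = 2 and d = 157.
Repeated squaring mod 629: 545^1 ≡ 545, 545^2 ≡ 137, 545^4 ≡ 528, 545^8 ≡ 137, 545^16 ≡ 528, 545^32 ≡ 137, 545^64 ≡ 528, 545^128 ≡ 137.
157 = 128 + 16 + 8 + 4 + 1, so 545^157 ≡ 137·528·137·528·545 ≡ 545 (mod 629).

545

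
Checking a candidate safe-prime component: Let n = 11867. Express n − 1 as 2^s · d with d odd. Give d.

5933

Halving: 11866 → 5933; 5933 is odd.
So 11866 = 2^1 · 5933.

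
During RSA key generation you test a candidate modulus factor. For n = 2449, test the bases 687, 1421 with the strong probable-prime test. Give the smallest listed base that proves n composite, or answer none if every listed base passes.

n − 1 = 2448 = 2^4 · 153, so s = 4 and d = 153.
Base 687: x_0 = 687^153 mod 2449 = 1. x_0 = 1, so 687 is not a witness.
Base 1421: x_0 = 1421^153 mod 2449 = 2448. x_0 = 2448 ≡ −1, so 1421 is not a witness.
No listed base is a witness for 2449.

none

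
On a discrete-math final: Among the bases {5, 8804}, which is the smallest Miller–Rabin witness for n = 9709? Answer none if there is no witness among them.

n − 1 = 9708 = 2^2 · 2427, so s = 2 and d = 2427.
Base 5: x_0 = 5^2427 mod 9709 = 6467. x_0 is neither 1 nor 9708, so continue squaring. x_1 = 6467^2 mod 9709 = 5426. Reached i = s−1 = 1 without hitting −1: 5 is a Miller–Rabin witness and 9709 is composite.
Base 8804: x_0 = 8804^2427 mod 9709 = 8266. x_0 is neither 1 nor 9708, so continue squaring. x_1 = 8266^2 mod 9709 = 4523. Reached i = s−1 = 1 without hitting −1: 8804 is a Miller–Rabin witness and 9709 is composite.
The smallest witness among the given bases is 5.

5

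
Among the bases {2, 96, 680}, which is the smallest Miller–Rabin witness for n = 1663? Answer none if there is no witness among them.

n − 1 = 1662 = 2^1 · 831, so s = 1 and d = 831.
Base 2: x_0 = 2^831 mod 1663 = 1. x_0 = 1, so 2 is not a witness.
Base 96: x_0 = 96^831 mod 1663 = 1662. x_0 = 1662 ≡ −1, so 96 is not a witness.
Base 680: x_0 = 680^831 mod 1663 = 1. x_0 = 1, so 680 is not a witness.
No listed base is a witness for 1663.

none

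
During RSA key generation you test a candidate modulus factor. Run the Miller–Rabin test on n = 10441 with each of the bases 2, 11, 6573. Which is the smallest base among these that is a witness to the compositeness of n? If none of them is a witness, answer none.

2

n − 1 = 10440 = 2^3 · 1305, so s = 3 and d = 1305.
Base 2: x_0 = 2^1305 mod 10441 = 350. x_0 is neither 1 nor 10440, so continue squaring. x_1 = 350^2 mod 10441 = 7649. x_2 = 7649^2 mod 10441 = 6278. Reached i = s−1 = 2 without hitting −1: 2 is a Miller–Rabin witness and 10441 is composite.
Base 11: x_0 = 11^1305 mod 10441 = 461. x_0 is neither 1 nor 10440, so continue squaring. x_1 = 461^2 mod 10441 = 3701. x_2 = 3701^2 mod 10441 = 9250. Reached i = s−1 = 2 without hitting −1: 11 is a Miller–Rabin witness and 10441 is composite.
Base 6573: x_0 = 6573^1305 mod 10441 = 5195. x_0 is neither 1 nor 10440, so continue squaring. x_1 = 5195^2 mod 10441 = 8481. x_2 = 8481^2 mod 10441 = 9753. Reached i = s−1 = 2 without hitting −1: 6573 is a Miller–Rabin witness and 10441 is composite.
The smallest witness among the given bases is 2.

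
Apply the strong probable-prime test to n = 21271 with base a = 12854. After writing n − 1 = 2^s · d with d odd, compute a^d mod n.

n − 1 = 21270 = 2^1 · 10635, so s = 1 and d = 10635.
12854^10635 mod 21271 = 14919.

14919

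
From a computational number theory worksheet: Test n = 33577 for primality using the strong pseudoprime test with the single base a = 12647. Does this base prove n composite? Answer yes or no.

no

n − 1 = 33576 = 2^3 · 4197, so s = 3 and d = 4197.
x_0 = 12647^4197 mod 33577 = 1.
x_0 = 1, so 12647 is not a witness.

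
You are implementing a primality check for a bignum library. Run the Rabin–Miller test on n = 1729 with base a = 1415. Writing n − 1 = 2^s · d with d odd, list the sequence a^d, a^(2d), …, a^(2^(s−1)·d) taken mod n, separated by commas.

n − 1 = 1728 = 2^6 · 27, so s = 6 and d = 27.
x_0 = 1415^27 mod 1729 = 1331.
x_1 = 1331^2 mod 1729 = 1065.
x_2 = 1065^2 mod 1729 = 1.
x_3 = 1^2 mod 1729 = 1.
x_4 = 1^2 mod 1729 = 1.
x_5 = 1^2 mod 1729 = 1.

1331, 1065, 1, 1, 1, 1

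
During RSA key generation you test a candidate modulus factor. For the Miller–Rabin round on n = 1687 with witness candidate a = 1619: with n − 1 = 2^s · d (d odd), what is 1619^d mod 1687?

n − 1 = 1686 = 2^1 · 843, so s = 1 and d = 843.
1619^843 mod 1687 = 1373.

1373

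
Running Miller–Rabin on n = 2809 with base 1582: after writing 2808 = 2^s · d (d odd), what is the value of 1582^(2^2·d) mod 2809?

n − 1 = 2808 = 2^3 · 351, so s = 3 and d = 351.
Repeated squaring mod 2809: 1582^1 ≡ 1582, 1582^2 ≡ 2714, 1582^4 ≡ 598, 1582^8 ≡ 861, 1582^16 ≡ 2554, 1582^32 ≡ 418, 1582^64 ≡ 566, 1582^128 ≡ 130, 1582^256 ≡ 46.
351 = 256 + 64 + 16 + 8 + 4 + 2 + 1, so 1582^351 ≡ 46·566·2554·861·598·2714·1582 ≡ 235 (mod 2809).
x_0 = 235.
x_1 = 235^2 mod 2809 = 1854.
x_2 = 1854^2 mod 2809 = 1909.

1909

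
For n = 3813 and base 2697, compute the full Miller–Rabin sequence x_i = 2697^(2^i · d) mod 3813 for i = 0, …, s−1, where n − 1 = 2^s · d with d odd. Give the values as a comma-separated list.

2697, 2418

n − 1 = 3812 = 2^2 · 953, so s = 2 and d = 953.
x_0 = 2697^953 mod 3813 = 2697.
x_1 = 2697^2 mod 3813 = 2418.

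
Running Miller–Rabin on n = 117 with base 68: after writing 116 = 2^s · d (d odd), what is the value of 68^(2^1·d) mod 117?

94

n − 1 = 116 = 2^2 · 29, so s = 2 and d = 29.
x_0 = 68^29 mod 117 = 74.
x_1 = 74^2 mod 117 = 94.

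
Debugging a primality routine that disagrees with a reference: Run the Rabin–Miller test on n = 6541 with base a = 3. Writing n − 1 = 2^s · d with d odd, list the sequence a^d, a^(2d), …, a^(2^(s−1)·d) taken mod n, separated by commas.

n − 1 = 6540 = 2^2 · 1635, so s = 2 and d = 1635.
x_0 = 3^1635 mod 6541 = 4308.
x_1 = 4308^2 mod 6541 = 2047.

4308, 2047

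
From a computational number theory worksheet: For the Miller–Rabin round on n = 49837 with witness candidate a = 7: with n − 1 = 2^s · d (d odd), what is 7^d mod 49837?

20768

n − 1 = 49836 = 2^2 · 12459, so s = 2 and d = 12459.
Repeated squaring mod 49837: 7^1 ≡ 7, 7^2 ≡ 49, 7^4 ≡ 2401, 7^8 ≡ 33546, 7^16 ≡ 14656, 7^32 ≡ 866, 7^64 ≡ 2401, 7^128 ≡ 33546, 7^256 ≡ 14656, 7^512 ≡ 866, 7^1024 ≡ 2401, 7^2048 ≡ 33546, 7^4096 ≡ 14656, 7^8192 ≡ 866.
12459 = 8192 + 4096 + 128 + 32 + 8 + 2 + 1, so 7^12459 ≡ 866·14656·33546·866·33546·49·7 ≡ 20768 (mod 49837).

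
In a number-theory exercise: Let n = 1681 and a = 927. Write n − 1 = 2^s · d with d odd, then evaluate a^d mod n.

n − 1 = 1680 = 2^4 · 105, so s = 4 and d = 105.
By repeated squaring, 927^105 ≡ 1434 (mod 1681).

1434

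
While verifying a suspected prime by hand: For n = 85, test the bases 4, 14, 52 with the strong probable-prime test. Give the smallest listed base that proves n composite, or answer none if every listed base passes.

n − 1 = 84 = 2^2 · 21, so s = 2 and d = 21.
Base 4: x_0 = 4^21 mod 85 = 4. x_0 is neither 1 nor 84, so continue squaring. x_1 = 4^2 mod 85 = 16. Reached i = s−1 = 1 without hitting −1: 4 is a Miller–Rabin witness and 85 is composite.
Base 14: x_0 = 14^21 mod 85 = 29. x_0 is neither 1 nor 84, so continue squaring. x_1 = 29^2 mod 85 = 76. Reached i = s−1 = 1 without hitting −1: 14 is a Miller–Rabin witness and 85 is composite.
Base 52: x_0 = 52^21 mod 85 = 52. x_0 is neither 1 nor 84, so continue squaring. x_1 = 52^2 mod 85 = 69. Reached i = s−1 = 1 without hitting −1: 52 is a Miller–Rabin witness and 85 is composite.
The smallest witness among the given bases is 4.

4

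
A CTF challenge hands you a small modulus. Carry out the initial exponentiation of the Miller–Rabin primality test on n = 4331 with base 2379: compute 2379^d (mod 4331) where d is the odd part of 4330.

671

n − 1 = 4330 = 2^1 · 2165, so s = 1 and d = 2165.
2379^2165 mod 4331 = 671.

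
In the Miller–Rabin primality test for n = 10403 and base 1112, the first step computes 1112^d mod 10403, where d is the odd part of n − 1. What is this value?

7980

n − 1 = 10402 = 2^1 · 5201, so s = 1 and d = 5201.
1112^5201 mod 10403 = 7980.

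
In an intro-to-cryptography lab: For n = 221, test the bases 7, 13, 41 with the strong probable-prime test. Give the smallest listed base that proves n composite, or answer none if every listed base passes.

n − 1 = 220 = 2^2 · 55, so s = 2 and d = 55.
Base 7: x_0 = 7^55 mod 221 = 97. x_0 is neither 1 nor 220, so continue squaring. x_1 = 97^2 mod 221 = 127. Reached i = s−1 = 1 without hitting −1: 7 is a Miller–Rabin witness and 221 is composite.
Base 13: x_0 = 13^55 mod 221 = 208. x_0 is neither 1 nor 220, so continue squaring. x_1 = 208^2 mod 221 = 169. Reached i = s−1 = 1 without hitting −1: 13 is a Miller–Rabin witness and 221 is composite.
Base 41: x_0 = 41^55 mod 221 = 63. x_0 is neither 1 nor 220, so continue squaring. x_1 = 63^2 mod 221 = 212. Reached i = s−1 = 1 without hitting −1: 41 is a Miller–Rabin witness and 221 is composite.
The smallest witness among the given bases is 7.

7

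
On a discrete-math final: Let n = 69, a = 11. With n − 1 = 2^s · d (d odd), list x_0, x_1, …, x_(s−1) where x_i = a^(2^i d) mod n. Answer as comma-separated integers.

n − 1 = 68 = 2^2 · 17, so s = 2 and d = 17.
x_0 = 11^17 mod 69 = 14.
x_1 = 14^2 mod 69 = 58.

14, 58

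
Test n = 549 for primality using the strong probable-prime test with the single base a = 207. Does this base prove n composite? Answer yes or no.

n − 1 = 548 = 2^2 · 137, so s = 2 and d = 137.
x_0 = 207^137 mod 549 = 297.
x_0 is neither 1 nor 548, so continue squaring.
x_1 = 297^2 mod 549 = 369.
Reached i = s−1 = 1 without hitting −1: 207 is a Miller–Rabin witness and 549 is composite.

yes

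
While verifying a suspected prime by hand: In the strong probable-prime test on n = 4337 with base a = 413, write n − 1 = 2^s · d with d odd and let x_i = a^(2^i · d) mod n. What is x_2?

3451

n − 1 = 4336 = 2^4 · 271, so s = 4 and d = 271.
x_0 = 413^271 mod 4337 = 1945.
x_1 = 1945^2 mod 4337 = 1161.
x_2 = 1161^2 mod 4337 = 3451.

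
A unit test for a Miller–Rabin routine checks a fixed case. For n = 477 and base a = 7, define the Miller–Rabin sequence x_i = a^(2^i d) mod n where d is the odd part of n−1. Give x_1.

16

n − 1 = 476 = 2^2 · 119, so s = 2 and d = 119.
x_0 = 7^119 mod 477 = 4.
x_1 = 4^2 mod 477 = 16.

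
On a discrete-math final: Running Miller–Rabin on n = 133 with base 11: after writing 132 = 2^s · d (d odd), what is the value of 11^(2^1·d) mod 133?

n − 1 = 132 = 2^2 · 33, so s = 2 and d = 33.
x_0 = 11^33 mod 133 = 1.
x_1 = 1^2 mod 133 = 1.

1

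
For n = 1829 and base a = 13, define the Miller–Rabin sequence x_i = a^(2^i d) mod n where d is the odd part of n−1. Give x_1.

1259

n − 1 = 1828 = 2^2 · 457, so s = 2 and d = 457.
x_0 = 13^457 mod 1829 = 456.
x_1 = 456^2 mod 1829 = 1259.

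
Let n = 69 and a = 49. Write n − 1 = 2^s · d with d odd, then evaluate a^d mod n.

16

n − 1 = 68 = 2^2 · 17, so s = 2 and d = 17.
49^17 mod 69 = 16.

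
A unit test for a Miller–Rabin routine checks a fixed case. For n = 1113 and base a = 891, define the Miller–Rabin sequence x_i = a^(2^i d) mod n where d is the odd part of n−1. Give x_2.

n − 1 = 1112 = 2^3 · 139, so s = 3 and d = 139.
x_0 = 891^139 mod 1113 = 555.
x_1 = 555^2 mod 1113 = 837.
x_2 = 837^2 mod 1113 = 492.

492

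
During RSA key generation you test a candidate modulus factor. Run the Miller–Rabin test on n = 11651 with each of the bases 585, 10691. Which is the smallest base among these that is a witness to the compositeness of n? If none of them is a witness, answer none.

585

n − 1 = 11650 = 2^1 · 5825, so s = 1 and d = 5825.
Base 585: x_0 = 585^5825 mod 11651 = 9686. x_0 ∉ {1, 11650} and s = 1, so 585 is a Miller–Rabin witness and 11651 is composite.
Base 10691: x_0 = 10691^5825 mod 11651 = 3890. x_0 ∉ {1, 11650} and s = 1, so 10691 is a Miller–Rabin witness and 11651 is composite.
The smallest witness among the given bases is 585.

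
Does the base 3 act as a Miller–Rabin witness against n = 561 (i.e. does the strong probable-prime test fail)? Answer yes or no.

n − 1 = 560 = 2^4 · 35, so s = 4 and d = 35.
x_0 = 3^35 mod 561 = 78.
x_0 is neither 1 nor 560, so continue squaring.
x_1 = 78^2 mod 561 = 474.
x_2 = 474^2 mod 561 = 276.
x_3 = 276^2 mod 561 = 441.
Reached i = s−1 = 3 without hitting −1: 3 is a Miller–Rabin witness and 561 is composite.

yes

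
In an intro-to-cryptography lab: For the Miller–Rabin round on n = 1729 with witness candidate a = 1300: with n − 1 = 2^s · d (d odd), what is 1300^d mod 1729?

n − 1 = 1728 = 2^6 · 27, so s = 6 and d = 27.
1300^27 mod 1729 = 1196.

1196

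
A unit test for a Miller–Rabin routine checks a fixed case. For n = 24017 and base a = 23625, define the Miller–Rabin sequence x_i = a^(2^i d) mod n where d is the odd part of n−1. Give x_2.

n − 1 = 24016 = 2^4 · 1501, so s = 4 and d = 1501.
x_0 = 23625^1501 mod 24017 = 14427.
x_1 = 14427^2 mod 24017 = 7007.
x_2 = 7007^2 mod 24017 = 7301.

7301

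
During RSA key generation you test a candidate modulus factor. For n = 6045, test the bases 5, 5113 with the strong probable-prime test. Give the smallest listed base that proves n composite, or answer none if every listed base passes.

n − 1 = 6044 = 2^2 · 1511, so s = 2 and d = 1511.
Base 5: x_0 = 5^1511 mod 6045 = 2660. x_0 is neither 1 nor 6044, so continue squaring. x_1 = 2660^2 mod 6045 = 2950. Reached i = s−1 = 1 without hitting −1: 5 is a Miller–Rabin witness and 6045 is composite.
Base 5113: x_0 = 5113^1511 mod 6045 = 5392. x_0 is neither 1 nor 6044, so continue squaring. x_1 = 5392^2 mod 6045 = 3259. Reached i = s−1 = 1 without hitting −1: 5113 is a Miller–Rabin witness and 6045 is composite.
The smallest witness among the given bases is 5.

5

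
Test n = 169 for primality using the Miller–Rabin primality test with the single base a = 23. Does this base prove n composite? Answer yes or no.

no

n − 1 = 168 = 2^3 · 21, so s = 3 and d = 21.
Repeated squaring mod 169: 23^1 ≡ 23, 23^2 ≡ 22, 23^4 ≡ 146, 23^8 ≡ 22, 23^16 ≡ 146.
21 = 16 + 4 + 1, so 23^21 ≡ 146·146·23 ≡ 168 (mod 169).
x_0 = 23^21 mod 169 = 168.
x_0 = 168 ≡ −1, so 23 is not a witness.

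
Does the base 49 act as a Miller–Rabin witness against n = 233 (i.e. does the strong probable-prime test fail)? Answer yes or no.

n − 1 = 232 = 2^3 · 29, so s = 3 and d = 29.
x_0 = 49^29 mod 233 = 232.
x_0 = 232 ≡ −1, so 49 is not a witness.

no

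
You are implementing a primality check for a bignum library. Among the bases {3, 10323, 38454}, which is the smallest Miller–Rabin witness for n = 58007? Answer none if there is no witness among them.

3

n − 1 = 58006 = 2^1 · 29003, so s = 1 and d = 29003.
Base 3: x_0 = 3^29003 mod 58007 = 22093. x_0 ∉ {1, 58006} and s = 1, so 3 is a Miller–Rabin witness and 58007 is composite.
Base 10323: x_0 = 10323^29003 mod 58007 = 2399. x_0 ∉ {1, 58006} and s = 1, so 10323 is a Miller–Rabin witness and 58007 is composite.
Base 38454: x_0 = 38454^29003 mod 58007 = 9316. x_0 ∉ {1, 58006} and s = 1, so 38454 is a Miller–Rabin witness and 58007 is composite.
The smallest witness among the given bases is 3.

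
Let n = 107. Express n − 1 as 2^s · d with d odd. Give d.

Halving: 106 → 53; 53 is odd.
So 106 = 2^1 · 53.

53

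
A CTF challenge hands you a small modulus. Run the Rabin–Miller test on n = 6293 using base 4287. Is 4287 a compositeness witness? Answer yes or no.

yes

n − 1 = 6292 = 2^2 · 1573, so s = 2 and d = 1573.
x_0 = 4287^1573 mod 6293 = 297.
x_0 is neither 1 nor 6292, so continue squaring.
x_1 = 297^2 mod 6293 = 107.
Reached i = s−1 = 1 without hitting −1: 4287 is a Miller–Rabin witness and 6293 is composite.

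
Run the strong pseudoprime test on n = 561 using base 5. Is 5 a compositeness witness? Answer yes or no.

n − 1 = 560 = 2^4 · 35, so s = 4 and d = 35.
x_0 = 5^35 mod 561 = 23.
x_0 is neither 1 nor 560, so continue squaring.
x_1 = 23^2 mod 561 = 529.
x_2 = 529^2 mod 561 = 463.
x_3 = 463^2 mod 561 = 67.
Reached i = s−1 = 3 without hitting −1: 5 is a Miller–Rabin witness and 561 is composite.

yes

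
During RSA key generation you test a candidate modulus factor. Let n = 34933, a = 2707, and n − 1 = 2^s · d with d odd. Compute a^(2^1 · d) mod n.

n − 1 = 34932 = 2^2 · 8733, so s = 2 and d = 8733.
x_0 = 2707^8733 mod 34933 = 30196.
x_1 = 30196^2 mod 34933 = 12183.

12183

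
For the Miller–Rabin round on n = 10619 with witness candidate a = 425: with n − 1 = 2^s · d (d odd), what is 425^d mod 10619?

n − 1 = 10618 = 2^1 · 5309, so s = 1 and d = 5309.
425^5309 mod 10619 = 4035.

4035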